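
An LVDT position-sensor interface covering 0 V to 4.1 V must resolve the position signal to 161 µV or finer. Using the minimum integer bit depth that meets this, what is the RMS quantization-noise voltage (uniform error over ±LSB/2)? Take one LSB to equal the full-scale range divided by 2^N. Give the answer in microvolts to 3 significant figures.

36.1 µV

Span = 4.1 V.
Need 2^N ≥ 4.1 V / 161 µV = 25470 → N_min = 15.
One LSB is 4.1 V / 32768 = 125.12 µV.
RMS noise = LSB/√12 = 36.1 µV.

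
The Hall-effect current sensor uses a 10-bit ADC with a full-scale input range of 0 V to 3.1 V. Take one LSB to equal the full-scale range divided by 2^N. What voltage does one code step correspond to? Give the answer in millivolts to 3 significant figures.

Span = 3.1 V.
2^10 = 1024 levels.
LSB = 3.1 V ÷ 2^10 = 3.1/1024 V = 3.03 mV.

3.03 mV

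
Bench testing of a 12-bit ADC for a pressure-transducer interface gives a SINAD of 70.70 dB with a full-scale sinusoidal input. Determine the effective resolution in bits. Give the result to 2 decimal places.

ENOB = (70.70 − 1.76)/6.02 = 11.4518 bits.

11.45 bits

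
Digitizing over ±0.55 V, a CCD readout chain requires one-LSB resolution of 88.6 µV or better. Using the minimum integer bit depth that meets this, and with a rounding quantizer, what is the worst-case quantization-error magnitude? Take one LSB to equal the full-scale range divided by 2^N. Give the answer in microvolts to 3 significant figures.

33.6 µV

The full-scale span is 0.55 − (-0.55) = 1.1 V.
Need 2^N ≥ 1.1 V / 88.6 µV = 12420 → N_min = 14.
LSB = 1.1 V / 2^14 = 67.139 µV.
Half an LSB is 33.6 µV.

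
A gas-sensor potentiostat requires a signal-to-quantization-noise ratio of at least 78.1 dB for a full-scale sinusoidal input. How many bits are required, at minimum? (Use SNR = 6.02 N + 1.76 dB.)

13 bits

6.02 N + 1.76 ≥ 78.1 gives N ≥ 12.681, so the minimum integer is 13.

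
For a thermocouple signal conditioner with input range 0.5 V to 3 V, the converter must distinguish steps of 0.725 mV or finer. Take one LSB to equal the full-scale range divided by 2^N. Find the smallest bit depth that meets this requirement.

Span: 3 V − (0.5 V) = 2.5 V.
Need 2^N ≥ 2.5 V / 0.725 mV = 3448 → N_min = 12.

12 bits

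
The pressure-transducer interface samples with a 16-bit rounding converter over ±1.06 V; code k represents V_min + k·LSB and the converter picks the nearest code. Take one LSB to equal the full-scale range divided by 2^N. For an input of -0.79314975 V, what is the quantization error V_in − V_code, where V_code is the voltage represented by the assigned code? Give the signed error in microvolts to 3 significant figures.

+6.38 µV

The full-scale span is 1.06 − (-1.06) = 2.12 V. LSB = 2.12 V / 2^16 ≈ 32.35 µV.
Position in LSBs: (-0.79314975 − (-1.06)) × 65536/2.12 = 8249.1972; rounding gives k = 8249.
Reconstructed level: -1.06 + 8249 × 2.12/65536 V = -0.79315612793 V.
V_in − V_code = -0.79314975 − (-0.79315612793) = +6.38 µV.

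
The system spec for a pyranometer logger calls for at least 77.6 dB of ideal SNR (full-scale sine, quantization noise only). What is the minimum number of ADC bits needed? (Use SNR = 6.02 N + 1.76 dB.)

13 bits

6.02 N + 1.76 ≥ 77.6 gives N ≥ 12.598, so the minimum integer is 13.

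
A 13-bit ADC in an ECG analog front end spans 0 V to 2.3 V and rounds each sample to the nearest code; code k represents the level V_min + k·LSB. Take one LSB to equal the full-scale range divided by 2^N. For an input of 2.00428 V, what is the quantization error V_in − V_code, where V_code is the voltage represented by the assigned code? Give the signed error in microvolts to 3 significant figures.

−77.9 µV

Span = 2.3 V. LSB = 2.3 V / 2^13 ≈ 280.8 µV.
Position in LSBs: (2.00428 − (0)) × 8192/2.3 = 7138.7225; rounding gives k = 7139.
V_code = V_min + k × range/2^13 = 0 + 7139 × 2.3/8192 = 2.004357910 V.
Error = V_in − V_code = 2.00428 − (2.004357910) = −77.9 µV.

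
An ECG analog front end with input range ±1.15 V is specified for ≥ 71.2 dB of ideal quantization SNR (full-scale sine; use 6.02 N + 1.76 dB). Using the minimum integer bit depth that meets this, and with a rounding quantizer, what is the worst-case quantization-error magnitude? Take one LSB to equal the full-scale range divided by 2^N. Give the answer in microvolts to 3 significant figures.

Full-scale range = 1.15 V − (-1.15 V) = 2.3 V.
Solving 6.02 N ≥ 71.2 − 1.76: N ≥ 11.535. Round up → N = 12.
Step size = 2.3/4096 V = 0.56152 mV.
Half an LSB is 281 µV.

281 µV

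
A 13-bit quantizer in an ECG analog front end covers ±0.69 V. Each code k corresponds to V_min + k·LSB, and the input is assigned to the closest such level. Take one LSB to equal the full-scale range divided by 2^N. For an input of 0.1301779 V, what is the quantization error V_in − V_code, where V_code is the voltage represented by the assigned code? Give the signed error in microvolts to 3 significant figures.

The full-scale span is 0.69 − (-0.69) = 1.38 V. LSB = 1.38 V / 2^13 ≈ 168.5 µV.
(V_in − V_min)/LSB = (0.1301779 − (-0.69)) × 8192/1.38 = 4868.7662 → nearest code k = 4869.
V_code = V_min + k × range/2^13 = -0.69 + 4869 × 1.38/8192 = 0.1302172852 V.
V_in − V_code = 0.1301779 − (0.1302172852) = −39.4 µV.

−39.4 µV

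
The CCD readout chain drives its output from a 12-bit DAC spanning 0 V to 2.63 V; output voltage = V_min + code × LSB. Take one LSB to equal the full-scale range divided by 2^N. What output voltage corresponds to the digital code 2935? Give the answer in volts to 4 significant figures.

1.885 V

Span = 2.63 V. LSB = 2.63 V / 2^12.
V_out = V_min + code × LSB = 0 V + 2935 × 2.63 V / 4096
      = 0 + 1.88453 = 1.88453 V.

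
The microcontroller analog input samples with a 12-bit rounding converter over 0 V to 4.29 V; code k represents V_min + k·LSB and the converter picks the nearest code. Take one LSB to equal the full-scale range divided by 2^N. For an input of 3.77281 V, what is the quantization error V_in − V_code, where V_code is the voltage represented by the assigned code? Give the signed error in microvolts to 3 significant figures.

+207 µV

Range is 4.29 V. LSB = 4.29 V / 2^12 ≈ 1.047 mV.
(V_in − V_min)/LSB = (3.77281 − (0)) × 4096/4.29 = 3602.1981 → nearest code k = 3602.
V_code = V_min + k × range/2^12 = 0 + 3602 × 4.29/4096 = 3.772602539 V.
Error = V_in − V_code = 3.77281 − (3.772602539) = +207 µV.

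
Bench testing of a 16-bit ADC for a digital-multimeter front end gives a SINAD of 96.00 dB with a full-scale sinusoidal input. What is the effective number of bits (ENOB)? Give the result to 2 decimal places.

15.65 bits

(96.00 − 1.76) / 6.02 = 94.24/6.02 = 15.6545 effective bits.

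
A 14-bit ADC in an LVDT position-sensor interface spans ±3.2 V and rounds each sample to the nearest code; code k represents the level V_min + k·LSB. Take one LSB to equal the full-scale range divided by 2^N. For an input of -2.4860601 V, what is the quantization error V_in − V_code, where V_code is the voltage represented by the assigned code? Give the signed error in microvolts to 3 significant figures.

−123 µV

Span: 3.2 V − (-3.2 V) = 6.4 V. LSB = 6.4 V / 2^14 ≈ 390.6 µV.
Position in LSBs: (-2.4860601 − (-3.2)) × 16384/6.4 = 1827.6861; rounding gives k = 1828.
V_code = -3.2 + (1828/16384) × 6.4 = -2.4859375000 V.
V_in − V_code = -2.4860601 − (-2.4859375000) = −123 µV.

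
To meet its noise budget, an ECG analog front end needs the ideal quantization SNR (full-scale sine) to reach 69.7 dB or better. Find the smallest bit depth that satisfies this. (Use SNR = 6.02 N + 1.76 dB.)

12 bits

Required N = ⌈(69.7 − 1.76)/6.02⌉ = ⌈11.286⌉ = 12.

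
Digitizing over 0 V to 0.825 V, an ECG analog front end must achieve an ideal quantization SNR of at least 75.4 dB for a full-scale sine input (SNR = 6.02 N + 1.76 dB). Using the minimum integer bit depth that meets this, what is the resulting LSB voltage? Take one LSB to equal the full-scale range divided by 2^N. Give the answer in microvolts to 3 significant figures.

Full-scale range = 0.825 V.
Required N = ⌈(75.4 − 1.76)/6.02⌉ = ⌈12.233⌉ = 13.
LSB = 0.825 V ÷ 2^13 = 0.825/8192 V = 101 µV.

101 µV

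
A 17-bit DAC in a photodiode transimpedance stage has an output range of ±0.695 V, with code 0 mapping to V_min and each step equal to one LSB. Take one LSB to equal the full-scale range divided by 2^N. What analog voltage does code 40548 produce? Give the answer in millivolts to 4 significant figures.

-265.0 mV

The full-scale span is 0.695 − (-0.695) = 1.39 V. LSB = 1.39 V / 2^17.
V_out = V_min + code × LSB = -0.695 V + 40548 × 1.39 V / 131072
      = -0.695 V + 0.430006 V = -0.264994 V.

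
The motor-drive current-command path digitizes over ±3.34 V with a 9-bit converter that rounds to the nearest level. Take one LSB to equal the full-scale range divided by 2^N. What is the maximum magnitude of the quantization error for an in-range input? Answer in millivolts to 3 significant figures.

6.52 mV

Span: 3.34 V − (-3.34 V) = 6.68 V.
Step size = 6.68/512 V = 13.047 mV.
A rounding quantizer has |error| ≤ LSB/2 = 6.52 mV.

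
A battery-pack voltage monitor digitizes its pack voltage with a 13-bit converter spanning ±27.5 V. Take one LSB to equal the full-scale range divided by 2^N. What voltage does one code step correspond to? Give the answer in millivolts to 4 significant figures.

6.714 mV

Full-scale range = 27.5 V − (-27.5 V) = 55 V.
Number of codes = 2^13 = 8192.
LSB = 55 V ÷ 2^13 = 55/8192 V = 6.714 mV.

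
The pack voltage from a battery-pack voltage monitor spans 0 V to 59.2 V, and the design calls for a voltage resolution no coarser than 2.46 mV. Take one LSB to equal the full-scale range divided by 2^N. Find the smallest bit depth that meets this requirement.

Span = 59.2 V.
Levels needed ≥ 59.2/2.46 mV = 24070. 2^15 = 32768 suffices, so N_min = 15.

15 bits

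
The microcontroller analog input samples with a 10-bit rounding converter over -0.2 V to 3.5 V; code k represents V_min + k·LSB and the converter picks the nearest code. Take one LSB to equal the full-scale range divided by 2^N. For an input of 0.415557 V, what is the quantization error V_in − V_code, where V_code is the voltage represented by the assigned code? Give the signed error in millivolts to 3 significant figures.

+1.30 mV

Full-scale range = 3.5 V − (-0.2 V) = 3.7 V. LSB = 3.7 V / 2^10 ≈ 3.613 mV.
(0.415557 − (-0.2)) / LSB = 0.615557 × 1024/3.7 = 170.3596. Nearest integer: k = 170.
V_code = V_min + k × range/2^10 = -0.2 + 170 × 3.7/1024 = 0.4142578125 V.
e = 0.415557 − (0.4142578125) = +1.30 mV.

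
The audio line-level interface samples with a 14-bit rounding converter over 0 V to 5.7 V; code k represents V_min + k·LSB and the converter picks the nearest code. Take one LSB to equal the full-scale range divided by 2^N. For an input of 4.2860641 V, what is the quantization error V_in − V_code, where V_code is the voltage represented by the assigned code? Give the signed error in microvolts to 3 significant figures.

−68.7 µV

Range is 5.7 V. LSB = 5.7 V / 2^14 ≈ 347.9 µV.
(4.2860641 − (0)) / LSB = 4.2860641 × 16384/5.7 = 12319.8025. Nearest integer: k = 12320.
Reconstructed level: 0 + 12320 × 5.7/16384 V = 4.2861328125 V.
e = 4.2860641 − (4.2861328125) = −68.7 µV.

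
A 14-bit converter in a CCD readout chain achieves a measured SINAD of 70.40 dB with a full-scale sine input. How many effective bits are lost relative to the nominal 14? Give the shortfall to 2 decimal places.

Effective bits = (70.40 − 1.76)/6.02 = 11.4020.
Lost resolution: 14 − 11.4020 = 2.5980 bits.

2.60 bits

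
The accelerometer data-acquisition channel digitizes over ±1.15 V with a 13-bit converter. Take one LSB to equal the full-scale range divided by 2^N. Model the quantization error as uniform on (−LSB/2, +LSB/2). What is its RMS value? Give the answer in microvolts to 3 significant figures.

81.0 µV

The full-scale span is 1.15 − (-1.15) = 2.3 V.
LSB = 2.3 V / 2^13 = 280.76 µV.
RMS of a uniform error over width LSB is LSB/√12 = 81.0 µV.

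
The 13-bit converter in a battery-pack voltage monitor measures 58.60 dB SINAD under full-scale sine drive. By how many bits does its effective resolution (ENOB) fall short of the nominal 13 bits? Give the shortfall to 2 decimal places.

ENOB = (SINAD − 1.76)/6.02 = (58.60 − 1.76)/6.02 = 9.4419 bits.
Shortfall = 13 − 9.4419 = 3.5581 bits.

3.56 bits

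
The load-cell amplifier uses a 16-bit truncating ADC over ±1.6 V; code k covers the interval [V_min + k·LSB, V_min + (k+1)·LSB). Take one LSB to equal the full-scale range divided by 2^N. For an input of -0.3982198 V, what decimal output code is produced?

24612

Span: 1.6 V − (-1.6 V) = 3.2 V. LSB = 3.2 V / 2^16 ≈ 48.83 µV.
V_in − V_min = -0.3982198 − (-1.6) = 1.2017802 V.
Divide by LSB: 1.2017802 × 65536/3.2 = 24612.4585.
Truncating gives code 24612.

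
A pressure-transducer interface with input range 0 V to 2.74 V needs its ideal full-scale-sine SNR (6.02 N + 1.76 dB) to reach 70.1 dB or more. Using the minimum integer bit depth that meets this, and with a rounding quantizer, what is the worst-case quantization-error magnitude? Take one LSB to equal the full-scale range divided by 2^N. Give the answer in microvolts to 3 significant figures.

334 µV

Full-scale range = 2.74 V.
Solving 6.02 N ≥ 70.1 − 1.76: N ≥ 11.352. Round up → N = 12.
Step size = 2.74/4096 V = 0.66895 mV.
Max error for round-to-nearest is LSB/2 = 334 µV.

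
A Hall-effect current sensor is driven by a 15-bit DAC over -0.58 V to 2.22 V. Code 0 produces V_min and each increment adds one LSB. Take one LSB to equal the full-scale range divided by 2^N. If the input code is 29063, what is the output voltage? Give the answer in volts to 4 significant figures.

Full-scale range = 2.22 V − (-0.58 V) = 2.8 V. LSB = 2.8 V / 2^15.
V_out = -0.58 + 29063 × (2.8/32768) V
      = -0.58 V + 2.48341 V = 1.90341 V.

1.903 V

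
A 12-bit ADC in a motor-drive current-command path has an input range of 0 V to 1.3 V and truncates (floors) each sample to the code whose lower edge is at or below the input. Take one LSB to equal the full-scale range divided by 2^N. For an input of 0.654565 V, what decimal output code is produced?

2062

V_FS = 1.3 V. LSB = 1.3 V / 2^12 ≈ 317.4 µV.
V_in − V_min = 0.654565 − (0) = 0.654565 V.
Divide by LSB: 0.654565 × 4096/1.3 = 2062.3833.
Truncating gives code 2062.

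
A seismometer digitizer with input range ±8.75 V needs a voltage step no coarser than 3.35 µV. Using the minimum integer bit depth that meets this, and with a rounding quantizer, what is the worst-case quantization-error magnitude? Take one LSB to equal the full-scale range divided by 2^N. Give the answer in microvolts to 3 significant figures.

Range = 8.75 − (-8.75) = 17.5 V.
Required number of levels: 17.5/3.35 µV = 5.2239e6; smallest N with 2^N ≥ that is 23.
One LSB is 17.5 V / 8388608 = 2.0862 µV.
Max error for round-to-nearest is LSB/2 = 1.04 µV.

1.04 µV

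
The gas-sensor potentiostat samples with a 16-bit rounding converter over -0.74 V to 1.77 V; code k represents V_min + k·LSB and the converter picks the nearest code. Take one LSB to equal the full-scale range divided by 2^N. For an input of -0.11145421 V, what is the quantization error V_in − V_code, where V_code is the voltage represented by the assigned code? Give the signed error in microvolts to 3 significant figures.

Full-scale range = 1.77 V − (-0.74 V) = 2.51 V. LSB = 2.51 V / 2^16 ≈ 38.30 µV.
(V_in − V_min)/LSB = (-0.11145421 − (-0.74)) × 65536/2.51 = 16411.3055 → nearest code k = 16411.
V_code = V_min + k × range/2^16 = -0.74 + 16411 × 2.51/65536 = -0.11146591187 V.
Error = V_in − V_code = -0.11145421 − (-0.11146591187) = +11.7 µV.

+11.7 µV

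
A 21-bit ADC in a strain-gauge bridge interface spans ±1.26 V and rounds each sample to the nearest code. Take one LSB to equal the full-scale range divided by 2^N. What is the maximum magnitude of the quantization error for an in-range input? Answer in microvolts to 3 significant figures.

Range = 1.26 − (-1.26) = 2.52 V.
LSB = 2.52 V ÷ 2^21 = 2.52/2097152 V = 1.2016 µV.
A rounding quantizer has |error| ≤ LSB/2 = 0.601 µV.

0.601 µV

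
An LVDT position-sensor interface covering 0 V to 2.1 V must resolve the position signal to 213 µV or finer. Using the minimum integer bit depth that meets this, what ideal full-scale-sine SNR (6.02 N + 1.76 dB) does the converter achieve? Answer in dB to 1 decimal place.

V_FS = 2.1 V.
Required number of levels: 2.1/213 µV = 9859.2; smallest N with 2^N ≥ that is 14.
6.02(14) + 1.76 = 86.04 dB.

86.0 dB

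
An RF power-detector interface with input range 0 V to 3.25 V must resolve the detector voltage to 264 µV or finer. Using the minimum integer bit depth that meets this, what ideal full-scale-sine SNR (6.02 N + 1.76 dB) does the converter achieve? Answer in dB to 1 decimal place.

86.0 dB

Full-scale range = 3.25 V.
Required number of levels: 3.25/264 µV = 12311; smallest N with 2^N ≥ that is 14.
Ideal SNR at N = 14: 6.02·14 + 1.76 = 86.0 dB.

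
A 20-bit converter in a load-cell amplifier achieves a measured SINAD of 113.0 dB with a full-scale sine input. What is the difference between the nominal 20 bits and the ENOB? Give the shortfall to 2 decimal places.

1.52 bits

N_eff = (113.0 − 1.76)/6.02 = 18.4784 bits.
Lost resolution: 20 − 18.4784 = 1.5216 bits.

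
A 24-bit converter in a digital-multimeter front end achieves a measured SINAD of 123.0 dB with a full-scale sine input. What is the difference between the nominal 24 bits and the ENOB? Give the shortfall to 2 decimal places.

N_eff = (123.0 − 1.76)/6.02 = 20.1395 bits.
24 − 20.1395 = 3.86 bits below nominal.

3.86 bits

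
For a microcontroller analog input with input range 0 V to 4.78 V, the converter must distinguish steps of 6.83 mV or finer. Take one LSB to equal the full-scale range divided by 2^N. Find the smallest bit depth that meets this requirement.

Range is 4.78 V.
Levels needed ≥ 4.78/6.83 mV = 699.9. 2^10 = 1024 suffices, so N_min = 10.

10 bits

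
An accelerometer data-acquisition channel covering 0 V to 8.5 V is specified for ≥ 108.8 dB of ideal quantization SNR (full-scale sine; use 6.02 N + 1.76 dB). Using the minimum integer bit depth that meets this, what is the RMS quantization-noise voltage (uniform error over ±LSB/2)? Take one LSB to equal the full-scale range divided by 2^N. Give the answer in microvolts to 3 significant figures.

9.36 µV

V_FS = 8.5 V.
Required N = ⌈(108.8 − 1.76)/6.02⌉ = ⌈17.781⌉ = 18.
One LSB is 8.5 V / 262144 = 32.425 µV.
V_rms = LSB/√12 = 9.36 µV.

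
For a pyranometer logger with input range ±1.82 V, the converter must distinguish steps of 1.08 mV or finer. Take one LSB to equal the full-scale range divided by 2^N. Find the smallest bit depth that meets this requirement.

The full-scale span is 1.82 − (-1.82) = 3.64 V.
Required number of levels: 3.64/1.08 mV = 3370.4; smallest N with 2^N ≥ that is 12.

12 bits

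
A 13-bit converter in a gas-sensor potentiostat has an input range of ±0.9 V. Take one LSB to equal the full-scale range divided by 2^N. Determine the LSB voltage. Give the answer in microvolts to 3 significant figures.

The full-scale span is 0.9 − (-0.9) = 1.8 V.
2^13 = 8192 levels.
Step size = 1.8/8192 V = 220 µV.

220 µV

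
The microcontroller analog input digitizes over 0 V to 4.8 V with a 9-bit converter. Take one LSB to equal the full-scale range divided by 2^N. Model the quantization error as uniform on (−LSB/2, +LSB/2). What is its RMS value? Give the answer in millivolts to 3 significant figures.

V_FS = 4.8 V.
LSB = 4.8 V / 2^9 = 9.3750 mV.
RMS of a uniform error over width LSB is LSB/√12 = 2.71 mV.

2.71 mV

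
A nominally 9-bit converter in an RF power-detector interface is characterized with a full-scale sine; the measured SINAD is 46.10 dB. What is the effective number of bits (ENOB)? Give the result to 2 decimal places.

ENOB = (SINAD − 1.76) / 6.02 = (46.10 − 1.76) / 6.02 = 44.34 / 6.02 = 7.3654.

7.37 bits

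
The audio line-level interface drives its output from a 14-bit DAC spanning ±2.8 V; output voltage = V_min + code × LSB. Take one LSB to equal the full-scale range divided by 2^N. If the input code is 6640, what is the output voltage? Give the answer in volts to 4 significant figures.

-0.5305 V

Full-scale range = 2.8 V − (-2.8 V) = 5.6 V. LSB = 5.6 V / 2^14.
Output = V_min + (6640/16384) × range = -2.8 + 0.405273 × 5.6 V
      = -2.8 V + 2.26953 V = -0.530469 V.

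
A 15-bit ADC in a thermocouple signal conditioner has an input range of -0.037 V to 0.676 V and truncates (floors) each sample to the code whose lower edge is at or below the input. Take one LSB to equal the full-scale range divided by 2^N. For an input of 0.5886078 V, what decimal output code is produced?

28751

Range = 0.676 − (-0.037) = 0.713 V. LSB = 0.713 V / 2^15 ≈ 21.76 µV.
(V_in − V_min) × 2^15/range = (0.5886078 − (-0.037)) × 32768/0.713 = 28751.636.
Floor → code = 28751.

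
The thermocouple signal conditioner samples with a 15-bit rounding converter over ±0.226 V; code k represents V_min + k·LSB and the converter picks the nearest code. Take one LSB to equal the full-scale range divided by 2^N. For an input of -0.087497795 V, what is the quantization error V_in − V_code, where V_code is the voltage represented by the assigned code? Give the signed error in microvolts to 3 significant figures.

Full-scale range = 0.226 V − (-0.226 V) = 0.452 V. LSB = 0.452 V / 2^15 ≈ 13.79 µV.
Position in LSBs: (-0.087497795 − (-0.226)) × 32768/0.452 = 10040.7970; rounding gives k = 10041.
V_code = -0.226 + (10041/32768) × 0.452 = -0.087494995117 V.
Error = V_in − V_code = -0.087497795 − (-0.087494995117) = −2.80 µV.

−2.80 µV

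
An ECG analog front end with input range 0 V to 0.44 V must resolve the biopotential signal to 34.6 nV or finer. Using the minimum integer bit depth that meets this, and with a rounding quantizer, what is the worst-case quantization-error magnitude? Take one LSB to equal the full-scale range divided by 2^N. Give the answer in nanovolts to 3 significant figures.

Full-scale range = 0.44 V.
Levels needed ≥ 0.44/34.6 nV = 1.272e7. 2^24 = 16777216 suffices, so N_min = 24.
One LSB is 0.44 V / 16777216 = 26.226 nV.
Max error for round-to-nearest is LSB/2 = 13.1 nV.

13.1 nV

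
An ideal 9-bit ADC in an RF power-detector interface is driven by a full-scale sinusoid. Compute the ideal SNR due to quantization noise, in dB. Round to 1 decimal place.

Ideal quantization SNR: 6.02 × 9 + 1.76 dB = 55.9 dB.

55.9 dB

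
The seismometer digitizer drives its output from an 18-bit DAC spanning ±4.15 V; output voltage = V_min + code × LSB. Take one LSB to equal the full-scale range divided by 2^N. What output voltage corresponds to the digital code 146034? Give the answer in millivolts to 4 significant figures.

The full-scale span is 4.15 − (-4.15) = 8.3 V. LSB = 8.3 V / 2^18.
V_out = -4.15 + 146034 × (8.3/262144) V
      = -4.15 V + 4.62373 V = 0.473727 V.

473.7 mV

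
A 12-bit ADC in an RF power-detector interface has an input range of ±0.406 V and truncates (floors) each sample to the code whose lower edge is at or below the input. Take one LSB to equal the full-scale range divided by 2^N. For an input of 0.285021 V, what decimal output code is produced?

3485

Span: 0.406 V − (-0.406 V) = 0.812 V. LSB = 0.812 V / 2^12 ≈ 198.2 µV.
(V_in − V_min) × 2^12/range = (0.285021 − (-0.406)) × 4096/0.812 = 3485.741.
Floor → code = 3485.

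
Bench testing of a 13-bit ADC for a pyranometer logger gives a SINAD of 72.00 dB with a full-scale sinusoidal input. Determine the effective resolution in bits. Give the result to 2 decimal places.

ENOB = (SINAD − 1.76) / 6.02 = (72.00 − 1.76) / 6.02 = 70.24 / 6.02 = 11.6678.

11.67 bits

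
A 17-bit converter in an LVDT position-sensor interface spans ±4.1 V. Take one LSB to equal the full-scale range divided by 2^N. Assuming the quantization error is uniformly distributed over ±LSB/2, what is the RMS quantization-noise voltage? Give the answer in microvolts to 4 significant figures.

Full-scale range = 4.1 V − (-4.1 V) = 8.2 V.
Step size = 8.2/131072 V = 62.5610 µV.
RMS of a uniform error over width LSB is LSB/√12 = 18.06 µV.

18.06 µV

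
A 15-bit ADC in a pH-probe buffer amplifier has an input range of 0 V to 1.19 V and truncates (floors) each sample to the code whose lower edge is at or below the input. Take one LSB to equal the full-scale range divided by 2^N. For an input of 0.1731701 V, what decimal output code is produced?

4768

V_FS = 1.19 V. LSB = 1.19 V / 2^15 ≈ 36.32 µV.
(V_in − V_min) × 2^15/range = (0.1731701 − (0)) × 32768/1.19 = 4768.435.
Floor → code = 4768.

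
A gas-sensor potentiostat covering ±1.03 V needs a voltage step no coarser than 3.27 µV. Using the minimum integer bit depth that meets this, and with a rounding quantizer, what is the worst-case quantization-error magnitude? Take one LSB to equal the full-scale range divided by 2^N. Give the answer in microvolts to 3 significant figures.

0.982 µV

Span: 1.03 V − (-1.03 V) = 2.06 V.
Required number of levels: 2.06/3.27 µV = 629970; smallest N with 2^N ≥ that is 20.
LSB = 2.06 V / 2^20 = 1.9646 µV.
Max error for round-to-nearest is LSB/2 = 0.982 µV.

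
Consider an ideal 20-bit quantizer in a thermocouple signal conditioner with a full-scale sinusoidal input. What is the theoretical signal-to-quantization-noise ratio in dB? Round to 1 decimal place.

122.2 dB

For an ideal N-bit converter with full-scale sine input, SNR = 6.02 N + 1.76 dB. SNR = 6.02 × 20 + 1.76 = 120.40 + 1.76 = 122.16 dB.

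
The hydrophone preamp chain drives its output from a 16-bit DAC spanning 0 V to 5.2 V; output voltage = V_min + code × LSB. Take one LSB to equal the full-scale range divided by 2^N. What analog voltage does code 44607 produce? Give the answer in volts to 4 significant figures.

Full-scale range = 5.2 V. LSB = 5.2 V / 2^16.
V_out = V_min + code × LSB = 0 V + 44607 × 5.2 V / 65536
      = 0 + 3.53937 = 3.53937 V.

3.539 V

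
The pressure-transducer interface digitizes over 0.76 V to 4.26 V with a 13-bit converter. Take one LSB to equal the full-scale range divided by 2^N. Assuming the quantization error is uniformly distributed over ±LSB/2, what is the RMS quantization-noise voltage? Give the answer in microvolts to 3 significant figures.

123 µV

Span: 4.26 V − (0.76 V) = 3.5 V.
LSB = 3.5 V ÷ 2^13 = 3.5/8192 V = 427.25 µV.
V_rms = LSB/√12 = 427.25 µV / √12 = 123 µV.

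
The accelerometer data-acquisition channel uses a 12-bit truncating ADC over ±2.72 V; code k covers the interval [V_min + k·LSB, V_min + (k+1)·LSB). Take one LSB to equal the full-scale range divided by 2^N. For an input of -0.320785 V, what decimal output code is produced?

1806

Full-scale range = 2.72 V − (-2.72 V) = 5.44 V. LSB = 5.44 V / 2^12 ≈ 1.328 mV.
code = ⌊(V_in − V_min)/LSB⌋ = ⌊(V_in − V_min) × 2^12 / range⌋
     = ⌊(-0.320785 − (-2.72)) × 4096 / 5.44⌋ = ⌊2.399215 × 4096/5.44⌋
     = ⌊1806.468⌋ = 1806.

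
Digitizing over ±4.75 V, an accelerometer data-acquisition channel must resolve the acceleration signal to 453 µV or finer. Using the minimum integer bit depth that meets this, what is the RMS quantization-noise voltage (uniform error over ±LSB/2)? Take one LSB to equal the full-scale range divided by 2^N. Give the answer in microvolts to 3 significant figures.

83.7 µV

The full-scale span is 4.75 − (-4.75) = 9.5 V.
Required number of levels: 9.5/453 µV = 20971; smallest N with 2^N ≥ that is 15.
LSB = 9.5 V ÷ 2^15 = 9.5/32768 V = 289.92 µV.
σ_q = LSB/√12 = 289.92 µV/3.4641 = 83.7 µV.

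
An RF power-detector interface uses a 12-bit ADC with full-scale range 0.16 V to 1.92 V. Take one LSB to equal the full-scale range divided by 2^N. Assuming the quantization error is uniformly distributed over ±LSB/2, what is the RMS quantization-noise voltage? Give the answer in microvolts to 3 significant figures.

Full-scale range = 1.92 V − (0.16 V) = 1.76 V.
LSB = 1.76 V ÷ 2^12 = 1.76/4096 V = 429.69 µV.
V_rms = LSB/√12 = 429.69 µV / √12 = 124 µV.

124 µV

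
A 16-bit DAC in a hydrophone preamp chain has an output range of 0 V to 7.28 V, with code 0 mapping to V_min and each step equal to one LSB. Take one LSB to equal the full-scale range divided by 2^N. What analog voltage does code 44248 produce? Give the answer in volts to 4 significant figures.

4.915 V

Span = 7.28 V. LSB = 7.28 V / 2^16.
V_out = 0 + 44248 × (7.28/65536) V
      = 0 V + 4.91524 V = 4.91524 V.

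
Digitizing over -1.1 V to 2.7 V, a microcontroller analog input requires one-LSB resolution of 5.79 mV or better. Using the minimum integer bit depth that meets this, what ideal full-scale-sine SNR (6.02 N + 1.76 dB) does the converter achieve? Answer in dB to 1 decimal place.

62.0 dB

The full-scale span is 2.7 − (-1.1) = 3.8 V.
Required number of levels: 3.8/5.79 mV = 656.30; smallest N with 2^N ≥ that is 10.
6.02(10) + 1.76 = 61.96 dB.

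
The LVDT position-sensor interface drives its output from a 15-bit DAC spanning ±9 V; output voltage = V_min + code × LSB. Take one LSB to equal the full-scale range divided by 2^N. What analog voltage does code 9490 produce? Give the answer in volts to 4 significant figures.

-3.787 V

Full-scale range = 9 V − (-9 V) = 18 V. LSB = 18 V / 2^15.
Output = V_min + (9490/32768) × range = -9 + 0.289612 × 18 V
      = -9 + 5.21301 = -3.78699 V.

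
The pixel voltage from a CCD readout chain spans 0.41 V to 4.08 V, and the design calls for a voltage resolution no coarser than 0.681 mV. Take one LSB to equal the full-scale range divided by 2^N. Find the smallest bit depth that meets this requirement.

13 bits

Full-scale range = 4.08 V − (0.41 V) = 3.67 V.
Required number of levels: 3.67/0.681 mV = 5389.1; smallest N with 2^N ≥ that is 13.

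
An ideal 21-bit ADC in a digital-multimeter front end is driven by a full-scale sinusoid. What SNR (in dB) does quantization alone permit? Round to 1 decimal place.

128.2 dB

SNR = 6.02·21 + 1.76 = 128.18 dB.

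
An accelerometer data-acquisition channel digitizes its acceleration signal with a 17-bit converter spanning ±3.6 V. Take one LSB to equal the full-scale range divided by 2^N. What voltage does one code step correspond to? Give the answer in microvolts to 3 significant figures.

The full-scale span is 3.6 − (-3.6) = 7.2 V.
There are 2^17 = 131072 steps.
Step size = 7.2/131072 V = 54.9 µV.

54.9 µV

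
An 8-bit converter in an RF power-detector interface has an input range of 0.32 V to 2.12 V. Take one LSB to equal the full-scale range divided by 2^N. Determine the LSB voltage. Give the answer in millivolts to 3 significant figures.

Full-scale range = 2.12 V − (0.32 V) = 1.8 V.
Number of codes = 2^8 = 256.
Step size = 1.8/256 V = 7.03 mV.

7.03 mV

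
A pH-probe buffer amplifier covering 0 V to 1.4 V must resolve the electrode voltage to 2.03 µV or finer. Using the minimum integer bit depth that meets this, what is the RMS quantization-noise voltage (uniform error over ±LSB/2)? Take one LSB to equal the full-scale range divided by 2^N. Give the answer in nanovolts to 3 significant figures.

Full-scale range = 1.4 V.
1.4 V / 2.03 µV = 689700. Since 2^19 = 524288 and 2^20 = 1048576, N = 20.
LSB = 1.4 V ÷ 2^20 = 1.4/1048576 V = 1.3351 µV.
V_rms = LSB/√12 = 385 nV.

385 nV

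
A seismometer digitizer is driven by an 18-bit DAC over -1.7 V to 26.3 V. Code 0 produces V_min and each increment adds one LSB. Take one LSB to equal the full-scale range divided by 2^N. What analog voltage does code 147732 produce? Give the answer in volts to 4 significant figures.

14.08 V

The full-scale span is 26.3 − (-1.7) = 28 V. LSB = 28 V / 2^18.
Output = V_min + (147732/262144) × range = -1.7 + 0.563553 × 28 V
      = -1.7 V + 15.7795 V = 14.0795 V.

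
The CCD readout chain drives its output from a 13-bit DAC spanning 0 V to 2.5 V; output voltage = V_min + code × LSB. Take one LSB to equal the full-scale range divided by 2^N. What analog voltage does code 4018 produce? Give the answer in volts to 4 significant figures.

Full-scale range = 2.5 V. LSB = 2.5 V / 2^13.
Output = V_min + (4018/8192) × range = 0 + 0.490479 × 2.5 V
      = 0 + 1.22620 = 1.22620 V.

1.226 V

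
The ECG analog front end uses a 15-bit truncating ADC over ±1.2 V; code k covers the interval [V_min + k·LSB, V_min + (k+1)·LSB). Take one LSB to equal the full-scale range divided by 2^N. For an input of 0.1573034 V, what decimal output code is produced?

18531

The full-scale span is 1.2 − (-1.2) = 2.4 V. LSB = 2.4 V / 2^15 ≈ 73.24 µV.
V_in − V_min = 0.1573034 − (-1.2) = 1.3573034 V.
Divide by LSB: 1.3573034 × 32768/2.4 = 18531.7158.
Truncating gives code 18531.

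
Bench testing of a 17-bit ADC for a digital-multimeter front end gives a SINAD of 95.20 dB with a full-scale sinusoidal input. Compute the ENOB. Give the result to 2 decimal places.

ENOB = (95.20 − 1.76)/6.02 = 15.5216 bits.

15.52 bits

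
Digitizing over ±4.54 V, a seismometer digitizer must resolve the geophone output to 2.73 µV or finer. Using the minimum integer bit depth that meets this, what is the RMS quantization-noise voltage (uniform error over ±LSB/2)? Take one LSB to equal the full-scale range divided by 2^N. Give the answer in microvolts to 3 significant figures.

The full-scale span is 4.54 − (-4.54) = 9.08 V.
Required number of levels: 9.08/2.73 µV = 3.3260e6; smallest N with 2^N ≥ that is 22.
Step size = 9.08/4194304 V = 2.1648 µV.
σ_q = LSB/√12 = 2.1648 µV/3.4641 = 0.625 µV.

0.625 µV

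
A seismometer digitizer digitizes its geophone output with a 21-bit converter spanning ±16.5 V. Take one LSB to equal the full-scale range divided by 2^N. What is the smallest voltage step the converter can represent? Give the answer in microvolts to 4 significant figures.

Range = 16.5 − (-16.5) = 33 V.
2^21 = 2097152 levels.
One LSB is 33 V / 2097152 = 15.74 µV.

15.74 µV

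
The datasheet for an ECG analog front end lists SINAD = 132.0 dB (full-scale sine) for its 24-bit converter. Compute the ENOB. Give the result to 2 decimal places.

ENOB = (132.0 − 1.76)/6.02 = 21.6346 bits.

21.63 bits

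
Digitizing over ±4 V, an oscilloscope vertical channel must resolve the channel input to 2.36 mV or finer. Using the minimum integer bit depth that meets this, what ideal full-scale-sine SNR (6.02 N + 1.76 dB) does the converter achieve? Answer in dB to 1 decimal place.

74.0 dB

Full-scale range = 4 V − (-4 V) = 8 V.
8 V / 2.36 mV = 3390. Since 2^11 = 2048 and 2^12 = 4096, N = 12.
SNR = 6.02 × 12 + 1.76 = 74.00 dB.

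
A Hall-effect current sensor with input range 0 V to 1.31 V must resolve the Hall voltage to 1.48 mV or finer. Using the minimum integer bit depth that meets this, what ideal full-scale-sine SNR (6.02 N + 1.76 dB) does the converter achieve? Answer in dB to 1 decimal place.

Span = 1.31 V.
1.31 V / 1.48 mV = 885.1. Since 2^9 = 512 and 2^10 = 1024, N = 10.
SNR = 6.02 × 10 + 1.76 = 61.96 dB.

62.0 dB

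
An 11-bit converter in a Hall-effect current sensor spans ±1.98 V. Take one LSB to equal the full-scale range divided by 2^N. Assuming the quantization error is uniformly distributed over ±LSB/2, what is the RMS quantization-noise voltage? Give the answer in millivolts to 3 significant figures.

Span: 1.98 V − (-1.98 V) = 3.96 V.
Step size = 3.96/2048 V = 1.9336 mV.
RMS of a uniform error over width LSB is LSB/√12 = 0.558 mV.

0.558 mV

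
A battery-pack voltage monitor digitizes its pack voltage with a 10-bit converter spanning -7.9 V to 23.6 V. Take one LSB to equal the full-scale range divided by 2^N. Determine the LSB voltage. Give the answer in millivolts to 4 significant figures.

30.76 mV

Span: 23.6 V − (-7.9 V) = 31.5 V.
Number of codes = 2^10 = 1024.
LSB = 31.5 V / 2^10 = 30.76 mV.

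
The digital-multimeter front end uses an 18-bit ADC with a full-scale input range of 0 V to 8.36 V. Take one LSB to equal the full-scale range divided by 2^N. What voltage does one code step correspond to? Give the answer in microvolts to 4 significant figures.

31.89 µV

V_FS = 8.36 V.
2^18 = 262144 levels.
One LSB is 8.36 V / 262144 = 31.89 µV.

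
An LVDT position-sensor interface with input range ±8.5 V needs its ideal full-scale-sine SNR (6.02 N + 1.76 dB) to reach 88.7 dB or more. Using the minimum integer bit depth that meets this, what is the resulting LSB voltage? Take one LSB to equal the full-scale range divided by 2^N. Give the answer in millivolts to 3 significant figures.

The full-scale span is 8.5 − (-8.5) = 17 V.
Solving 6.02 N ≥ 88.7 − 1.76: N ≥ 14.442. Round up → N = 15.
LSB = 17 V / 2^15 = 0.519 mV.

0.519 mV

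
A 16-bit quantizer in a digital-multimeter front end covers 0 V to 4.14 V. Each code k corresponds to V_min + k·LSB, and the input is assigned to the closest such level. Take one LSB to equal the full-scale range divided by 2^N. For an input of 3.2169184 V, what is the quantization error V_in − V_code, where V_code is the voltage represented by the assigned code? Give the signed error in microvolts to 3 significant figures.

−21.3 µV

V_FS = 4.14 V. LSB = 4.14 V / 2^16 ≈ 63.17 µV.
Position in LSBs: (3.2169184 − (0)) × 65536/4.14 = 50923.6629; rounding gives k = 50924.
V_code = 0 + (50924/65536) × 4.14 = 3.2169396973 V.
Error = V_in − V_code = 3.2169184 − (3.2169396973) = −21.3 µV.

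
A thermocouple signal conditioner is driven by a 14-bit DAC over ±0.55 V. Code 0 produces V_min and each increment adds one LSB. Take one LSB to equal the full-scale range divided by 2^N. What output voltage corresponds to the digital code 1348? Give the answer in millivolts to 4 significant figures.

Full-scale range = 0.55 V − (-0.55 V) = 1.1 V. LSB = 1.1 V / 2^14.
Output = V_min + (1348/16384) × range = -0.55 + 0.0822754 × 1.1 V
      = -0.55 V + 0.0905029 V = -0.459497 V.

-459.5 mV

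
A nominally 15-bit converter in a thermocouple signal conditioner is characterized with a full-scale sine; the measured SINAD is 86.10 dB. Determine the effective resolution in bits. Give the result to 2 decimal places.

14.01 bits

ENOB = (86.10 − 1.76)/6.02 = 14.0100 bits.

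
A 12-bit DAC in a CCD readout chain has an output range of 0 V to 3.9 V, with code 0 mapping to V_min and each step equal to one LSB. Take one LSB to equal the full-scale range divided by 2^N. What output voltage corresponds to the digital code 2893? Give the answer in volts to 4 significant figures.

V_FS = 3.9 V. LSB = 3.9 V / 2^12.
V_out = 0 + 2893 × (3.9/4096) V
      = 0 + 2.75457 = 2.75457 V.

2.755 V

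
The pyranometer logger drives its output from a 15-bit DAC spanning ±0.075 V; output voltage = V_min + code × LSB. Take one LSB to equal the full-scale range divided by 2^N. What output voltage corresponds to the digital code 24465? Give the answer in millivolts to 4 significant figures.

Span: 0.075 V − (-0.075 V) = 0.15 V. LSB = 0.15 V / 2^15.
Output = V_min + (24465/32768) × range = -0.075 + 0.746613 × 0.15 V
      = -0.075 + 0.111992 = 0.0369919 V.

36.99 mV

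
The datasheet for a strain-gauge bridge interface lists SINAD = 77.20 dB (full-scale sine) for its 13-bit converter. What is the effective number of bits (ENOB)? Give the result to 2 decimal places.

ENOB = (77.20 − 1.76)/6.02 = 12.5316 bits.

12.53 bits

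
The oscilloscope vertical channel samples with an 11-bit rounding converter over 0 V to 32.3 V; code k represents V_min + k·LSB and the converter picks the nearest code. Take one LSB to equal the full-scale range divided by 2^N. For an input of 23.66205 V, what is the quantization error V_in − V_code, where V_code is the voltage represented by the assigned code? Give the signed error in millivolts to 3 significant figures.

V_FS = 32.3 V. LSB = 32.3 V / 2^11 ≈ 15.77 mV.
(V_in − V_min)/LSB = (23.66205 − (0)) × 2048/32.3 = 1500.3058 → nearest code k = 1500.
V_code = V_min + k × range/2^11 = 0 + 1500 × 32.3/2048 = 23.65722656 V.
Error = V_in − V_code = 23.66205 − (23.65722656) = +4.82 mV.

+4.82 mV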